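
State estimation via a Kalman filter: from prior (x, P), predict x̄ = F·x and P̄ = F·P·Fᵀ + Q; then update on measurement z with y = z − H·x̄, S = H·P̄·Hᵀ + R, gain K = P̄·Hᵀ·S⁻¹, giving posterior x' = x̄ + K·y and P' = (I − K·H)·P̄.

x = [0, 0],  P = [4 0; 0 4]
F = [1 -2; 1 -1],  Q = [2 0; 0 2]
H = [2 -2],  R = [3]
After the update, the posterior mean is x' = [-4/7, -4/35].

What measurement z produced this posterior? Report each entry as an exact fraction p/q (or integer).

z = [-1]

x̄ = F·x = [0, 0]
P̄ = F·P·Fᵀ + Q = [22 12; 12 10]
S = H·P̄·Hᵀ + R = [35]
K = P̄·Hᵀ·S⁻¹ = [4/7; 4/35]
x' − x̄ = [-4/7, -4/35] = K·y
y = (KᵀK)⁻¹·Kᵀ·(x' − x̄) = [-1]
z = y + H·x̄ = [-1] + [0] = [-1]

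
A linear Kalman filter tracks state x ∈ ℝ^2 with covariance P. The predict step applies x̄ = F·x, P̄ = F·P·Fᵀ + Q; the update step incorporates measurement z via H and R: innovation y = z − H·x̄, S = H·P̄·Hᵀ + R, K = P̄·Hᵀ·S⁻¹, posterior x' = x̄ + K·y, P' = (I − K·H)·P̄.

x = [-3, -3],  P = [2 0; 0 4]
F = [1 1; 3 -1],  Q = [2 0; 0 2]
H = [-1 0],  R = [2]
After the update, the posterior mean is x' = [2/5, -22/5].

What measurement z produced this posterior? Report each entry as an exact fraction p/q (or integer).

z = [-2]

x̄ = F·x = [-6, -6]
P̄ = F·P·Fᵀ + Q = [8 2; 2 24]
S = H·P̄·Hᵀ + R = [10]
K = P̄·Hᵀ·S⁻¹ = [-4/5; -1/5]
x' − x̄ = [32/5, 8/5] = K·y
y = (KᵀK)⁻¹·Kᵀ·(x' − x̄) = [-8]
z = y + H·x̄ = [-8] + [6] = [-2]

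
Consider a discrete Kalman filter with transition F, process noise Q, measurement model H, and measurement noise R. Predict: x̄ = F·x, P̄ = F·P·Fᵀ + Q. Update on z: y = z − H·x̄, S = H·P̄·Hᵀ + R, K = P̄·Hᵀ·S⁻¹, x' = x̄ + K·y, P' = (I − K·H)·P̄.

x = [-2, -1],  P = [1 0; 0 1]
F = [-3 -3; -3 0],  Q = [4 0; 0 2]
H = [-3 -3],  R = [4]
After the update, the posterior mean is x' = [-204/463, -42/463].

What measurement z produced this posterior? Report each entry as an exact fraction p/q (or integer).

z = [2]

x̄ = F·x = [9, 6]
P̄ = F·P·Fᵀ + Q = [22 9; 9 11]
S = H·P̄·Hᵀ + R = [463]
K = P̄·Hᵀ·S⁻¹ = [-93/463; -60/463]
x' − x̄ = [-4371/463, -2820/463] = K·y
y = (KᵀK)⁻¹·Kᵀ·(x' − x̄) = [47]
z = y + H·x̄ = [47] + [-45] = [2]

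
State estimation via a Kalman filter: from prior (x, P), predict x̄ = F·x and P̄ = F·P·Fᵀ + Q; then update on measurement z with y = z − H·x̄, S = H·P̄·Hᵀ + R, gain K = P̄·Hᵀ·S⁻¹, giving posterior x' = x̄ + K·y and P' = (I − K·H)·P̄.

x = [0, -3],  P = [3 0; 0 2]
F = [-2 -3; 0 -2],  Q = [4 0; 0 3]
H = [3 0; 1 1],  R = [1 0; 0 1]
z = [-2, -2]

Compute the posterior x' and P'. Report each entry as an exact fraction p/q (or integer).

x̄ = F·x = [9, 6]
P̄ = F·P·Fᵀ + Q = [34 12; 12 11]
y = z − H·x̄ = [-29, -17]
S = H·P̄·Hᵀ + R = [307 138; 138 70]
K = P̄·Hᵀ·S⁻¹ = [396/1223 23/1223; -327/1223 2093/2446]
x' = x̄ + K·y = [-868/1223, -1939/2446]
P' = (I − K·H)·P̄ = [132/1223 -109/1223; -109/1223 2311/2446]

x' = [-868/1223, -1939/2446]
P' = [132/1223 -109/1223; -109/1223 2311/2446]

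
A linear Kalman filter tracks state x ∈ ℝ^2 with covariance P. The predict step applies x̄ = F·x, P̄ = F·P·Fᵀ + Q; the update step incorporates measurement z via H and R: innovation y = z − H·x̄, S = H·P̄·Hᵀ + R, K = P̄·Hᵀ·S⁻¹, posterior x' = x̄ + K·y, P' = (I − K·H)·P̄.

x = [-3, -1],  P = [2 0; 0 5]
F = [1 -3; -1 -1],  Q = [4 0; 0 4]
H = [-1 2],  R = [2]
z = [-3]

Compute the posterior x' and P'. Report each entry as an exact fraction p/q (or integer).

x̄ = F·x = [0, 4]
P̄ = F·P·Fᵀ + Q = [51 13; 13 11]
y = z − H·x̄ = [-11]
S = H·P̄·Hᵀ + R = [45]
K = P̄·Hᵀ·S⁻¹ = [-5/9; 1/5]
x' = x̄ + K·y = [55/9, 9/5]
P' = (I − K·H)·P̄ = [334/9 18; 18 46/5]

x' = [55/9, 9/5]
P' = [334/9 18; 18 46/5]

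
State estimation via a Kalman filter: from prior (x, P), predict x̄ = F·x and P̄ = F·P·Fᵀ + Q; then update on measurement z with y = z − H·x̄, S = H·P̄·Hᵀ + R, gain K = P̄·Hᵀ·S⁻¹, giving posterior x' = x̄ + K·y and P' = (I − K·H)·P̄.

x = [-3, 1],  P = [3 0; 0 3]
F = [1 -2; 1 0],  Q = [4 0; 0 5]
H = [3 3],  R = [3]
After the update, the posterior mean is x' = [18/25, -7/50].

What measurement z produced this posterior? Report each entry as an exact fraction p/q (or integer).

z = [2]

x̄ = F·x = [-5, -3]
P̄ = F·P·Fᵀ + Q = [19 3; 3 8]
S = H·P̄·Hᵀ + R = [300]
K = P̄·Hᵀ·S⁻¹ = [11/50; 11/100]
x' − x̄ = [143/25, 143/50] = K·y
y = (KᵀK)⁻¹·Kᵀ·(x' − x̄) = [26]
z = y + H·x̄ = [26] + [-24] = [2]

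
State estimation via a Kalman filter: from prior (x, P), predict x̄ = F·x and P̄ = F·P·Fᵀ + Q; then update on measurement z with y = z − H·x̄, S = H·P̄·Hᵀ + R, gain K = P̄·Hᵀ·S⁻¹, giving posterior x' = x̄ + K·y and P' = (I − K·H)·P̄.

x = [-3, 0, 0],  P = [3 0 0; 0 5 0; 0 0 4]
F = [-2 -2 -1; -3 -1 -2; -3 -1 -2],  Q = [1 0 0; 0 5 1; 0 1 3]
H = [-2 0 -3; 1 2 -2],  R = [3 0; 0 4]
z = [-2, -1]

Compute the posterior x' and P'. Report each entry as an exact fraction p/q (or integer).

x̄ = F·x = [6, 9, 9]
P̄ = F·P·Fᵀ + Q = [37 36 36; 36 53 49; 36 49 51]
y = z − H·x̄ = [37, -7]
S = H·P̄·Hᵀ + R = [1042 -170; -170 65]
K = P̄·Hᵀ·S⁻¹ = [-554/3883 3807/19415; -1351/7766 4309/19415; -167/706 -223/1765]
x' = x̄ + K·y = [-12649/19415, 39209/38830, 3997/3530]
P' = (I − K·H)·P̄ = [73356/19415 -75198/19415 -4194/1765; -75198/19415 199453/38830 9729/3530; -4194/1765 9729/3530 6427/3530]

x' = [-12649/19415, 39209/38830, 3997/3530]
P' = [73356/19415 -75198/19415 -4194/1765; -75198/19415 199453/38830 9729/3530; -4194/1765 9729/3530 6427/3530]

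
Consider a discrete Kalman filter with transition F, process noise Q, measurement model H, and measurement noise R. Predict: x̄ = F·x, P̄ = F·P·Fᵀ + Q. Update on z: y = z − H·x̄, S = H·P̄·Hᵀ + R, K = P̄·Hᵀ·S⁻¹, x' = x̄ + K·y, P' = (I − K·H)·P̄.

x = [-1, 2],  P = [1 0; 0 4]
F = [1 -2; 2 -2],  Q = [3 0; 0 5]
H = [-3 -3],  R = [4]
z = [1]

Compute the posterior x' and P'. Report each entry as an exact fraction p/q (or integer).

x' = [-17/733, -270/733]
P' = [1664/733 -1512/733; -1512/733 1684/733]

x̄ = F·x = [-5, -6]
P̄ = F·P·Fᵀ + Q = [20 18; 18 25]
y = z − H·x̄ = [-32]
S = H·P̄·Hᵀ + R = [733]
K = P̄·Hᵀ·S⁻¹ = [-114/733; -129/733]
x' = x̄ + K·y = [-17/733, -270/733]
P' = (I − K·H)·P̄ = [1664/733 -1512/733; -1512/733 1684/733]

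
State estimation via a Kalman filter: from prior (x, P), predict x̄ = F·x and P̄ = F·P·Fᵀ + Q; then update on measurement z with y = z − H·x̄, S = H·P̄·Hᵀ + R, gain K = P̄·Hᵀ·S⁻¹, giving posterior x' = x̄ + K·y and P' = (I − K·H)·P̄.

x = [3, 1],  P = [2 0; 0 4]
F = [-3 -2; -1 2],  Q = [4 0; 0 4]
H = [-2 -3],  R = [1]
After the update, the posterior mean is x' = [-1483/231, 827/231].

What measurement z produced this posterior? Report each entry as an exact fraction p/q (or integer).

z = [2]

x̄ = F·x = [-11, -1]
P̄ = F·P·Fᵀ + Q = [38 -10; -10 22]
S = H·P̄·Hᵀ + R = [231]
K = P̄·Hᵀ·S⁻¹ = [-46/231; -46/231]
x' − x̄ = [1058/231, 1058/231] = K·y
y = (KᵀK)⁻¹·Kᵀ·(x' − x̄) = [-23]
z = y + H·x̄ = [-23] + [25] = [2]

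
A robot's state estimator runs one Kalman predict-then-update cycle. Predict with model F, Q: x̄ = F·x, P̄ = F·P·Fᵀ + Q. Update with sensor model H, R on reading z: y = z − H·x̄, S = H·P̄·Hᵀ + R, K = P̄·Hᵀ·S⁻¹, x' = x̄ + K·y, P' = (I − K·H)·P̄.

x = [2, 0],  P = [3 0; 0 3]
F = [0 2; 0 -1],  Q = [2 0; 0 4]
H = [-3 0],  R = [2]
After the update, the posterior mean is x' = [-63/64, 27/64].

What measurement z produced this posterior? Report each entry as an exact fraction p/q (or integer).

x̄ = F·x = [0, 0]
P̄ = F·P·Fᵀ + Q = [14 -6; -6 7]
S = H·P̄·Hᵀ + R = [128]
K = P̄·Hᵀ·S⁻¹ = [-21/64; 9/64]
x' − x̄ = [-63/64, 27/64] = K·y
y = (KᵀK)⁻¹·Kᵀ·(x' − x̄) = [3]
z = y + H·x̄ = [3] + [0] = [3]

z = [3]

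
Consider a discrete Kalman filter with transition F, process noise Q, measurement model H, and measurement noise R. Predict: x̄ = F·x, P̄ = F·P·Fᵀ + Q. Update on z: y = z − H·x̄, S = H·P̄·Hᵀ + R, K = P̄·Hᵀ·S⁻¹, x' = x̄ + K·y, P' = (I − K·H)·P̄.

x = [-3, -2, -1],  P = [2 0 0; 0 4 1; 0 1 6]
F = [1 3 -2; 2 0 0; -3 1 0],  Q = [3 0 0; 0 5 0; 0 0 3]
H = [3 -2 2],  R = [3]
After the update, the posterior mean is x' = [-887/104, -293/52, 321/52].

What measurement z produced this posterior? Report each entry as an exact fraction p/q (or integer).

z = [-2]

x̄ = F·x = [-7, -6, 7]
P̄ = F·P·Fᵀ + Q = [53 4 4; 4 13 -12; 4 -12 25]
S = H·P̄·Hᵀ + R = [728]
K = P̄·Hᵀ·S⁻¹ = [159/728; -19/364; 43/364]
x' − x̄ = [-159/104, 19/52, -43/52] = K·y
y = (KᵀK)⁻¹·Kᵀ·(x' − x̄) = [-7]
z = y + H·x̄ = [-7] + [5] = [-2]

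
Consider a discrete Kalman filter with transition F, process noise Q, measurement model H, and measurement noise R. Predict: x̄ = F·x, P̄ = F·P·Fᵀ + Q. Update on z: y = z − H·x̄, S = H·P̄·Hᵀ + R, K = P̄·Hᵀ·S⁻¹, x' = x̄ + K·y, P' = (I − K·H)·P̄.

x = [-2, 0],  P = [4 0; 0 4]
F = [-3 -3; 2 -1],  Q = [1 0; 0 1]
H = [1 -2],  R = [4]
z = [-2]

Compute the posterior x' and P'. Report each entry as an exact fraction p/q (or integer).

x' = [-298/209, 28/209]
P' = [5848/209 2730/209; 2730/209 1473/209]

x̄ = F·x = [6, -4]
P̄ = F·P·Fᵀ + Q = [73 -12; -12 21]
y = z − H·x̄ = [-16]
S = H·P̄·Hᵀ + R = [209]
K = P̄·Hᵀ·S⁻¹ = [97/209; -54/209]
x' = x̄ + K·y = [-298/209, 28/209]
P' = (I − K·H)·P̄ = [5848/209 2730/209; 2730/209 1473/209]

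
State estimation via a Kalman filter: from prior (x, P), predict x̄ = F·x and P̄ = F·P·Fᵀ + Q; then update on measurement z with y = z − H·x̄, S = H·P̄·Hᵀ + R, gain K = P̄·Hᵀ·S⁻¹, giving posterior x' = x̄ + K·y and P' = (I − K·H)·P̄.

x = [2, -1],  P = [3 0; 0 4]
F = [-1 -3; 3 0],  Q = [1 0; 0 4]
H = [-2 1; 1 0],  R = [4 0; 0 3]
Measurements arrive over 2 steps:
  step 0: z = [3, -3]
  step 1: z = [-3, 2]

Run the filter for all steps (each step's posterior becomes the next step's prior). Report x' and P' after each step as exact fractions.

step 0: x' = [-2997/2012, 819/1006], P' = [3957/2012 3423/1006; 3423/1006 4729/503]
step 1: x' = [1497247/3272444, -4814053/1636222], P' = [8701419/6544888 5653041/3272444; 5653041/3272444 8256251/1636222]

step 0: x̄ = F·x = [1, 6]
step 0: P̄ = F·P·Fᵀ + Q = [40 -9; -9 31]
step 0: y = z − H·x̄ = [-1, -4]
step 0: S = H·P̄·Hᵀ + R = [231 -89; -89 43]
step 0: K = P̄·Hᵀ·S⁻¹ = [-267/2012 1319/2012; 653/1006 1141/1006]
step 0: x' = x̄ + K·y = [-2997/2012, 819/1006]
step 0: P' = (I − K·H)·P̄ = [3957/2012 3423/1006; 3423/1006 4729/503]
step 1: x̄ = F·x = [-1917/2012, -8991/2012]
step 1: P̄ = F·P·Fᵀ + Q = [217289/2012 -73485/2012; -73485/2012 43661/2012]
step 1: y = z − H·x̄ = [-879/2012, 5941/2012]
step 1: S = H·P̄·Hᵀ + R = [1214805/2012 -508063/2012; -508063/2012 223325/2012]
step 1: K = P̄·Hᵀ·S⁻¹ = [-1524189/6544888 2900473/6544888; 1301605/3272444 1884347/3272444]
step 1: x' = x̄ + K·y = [1497247/3272444, -4814053/1636222]
step 1: P' = (I − K·H)·P̄ = [8701419/6544888 5653041/3272444; 5653041/3272444 8256251/1636222]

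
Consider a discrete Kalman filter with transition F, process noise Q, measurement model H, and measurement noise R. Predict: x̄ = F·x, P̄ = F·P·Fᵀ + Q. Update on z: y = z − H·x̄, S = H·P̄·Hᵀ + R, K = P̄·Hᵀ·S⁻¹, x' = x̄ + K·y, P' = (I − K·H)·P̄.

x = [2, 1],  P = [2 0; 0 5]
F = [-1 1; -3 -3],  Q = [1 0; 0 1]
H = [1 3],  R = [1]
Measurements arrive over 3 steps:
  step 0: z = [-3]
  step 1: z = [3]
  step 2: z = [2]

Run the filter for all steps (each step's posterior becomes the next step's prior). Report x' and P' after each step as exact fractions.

step 0: x̄ = F·x = [-1, -9]
step 0: P̄ = F·P·Fᵀ + Q = [8 -9; -9 64]
step 0: y = z − H·x̄ = [25]
step 0: S = H·P̄·Hᵀ + R = [531]
step 0: K = P̄·Hᵀ·S⁻¹ = [-19/531; 61/177]
step 0: x' = x̄ + K·y = [-1006/531, -68/177]
step 0: P' = (I − K·H)·P̄ = [3887/531 -434/177; -434/177 55/59]
step 1: x̄ = F·x = [802/531, 1210/177]
step 1: P̄ = F·P·Fᵀ + Q = [7517/531 3392/177; 3392/177 1837/59]
step 1: y = z − H·x̄ = [-10099/531]
step 1: S = H·P̄·Hᵀ + R = [217901/531]
step 1: K = P̄·Hᵀ·S⁻¹ = [38045/217901; 59775/217901]
step 1: x' = x̄ + K·y = [-394463/217901, 352755/217901]
step 1: P' = (I − K·H)·P̄ = [358832/217901 -106929/217901; -106929/217901 55568/217901]
step 2: x̄ = F·x = [747218/217901, 125124/217901]
step 2: P̄ = F·P·Fᵀ + Q = [846159/217901 909792/217901; 909792/217901 2022779/217901]
step 2: y = z − H·x̄ = [-686788/217901]
step 2: S = H·P̄·Hᵀ + R = [24727823/217901]
step 2: K = P̄·Hᵀ·S⁻¹ = [3575535/24727823; 6978129/24727823]
step 2: x' = x̄ + K·y = [73526234/24727823, -7794600/24727823]
step 2: P' = (I − K·H)·P̄ = [37352832/24727823 -11259099/24727823; -11259099/24727823 6079076/24727823]

step 0: x' = [-1006/531, -68/177], P' = [3887/531 -434/177; -434/177 55/59]
step 1: x' = [-394463/217901, 352755/217901], P' = [358832/217901 -106929/217901; -106929/217901 55568/217901]
step 2: x' = [73526234/24727823, -7794600/24727823], P' = [37352832/24727823 -11259099/24727823; -11259099/24727823 6079076/24727823]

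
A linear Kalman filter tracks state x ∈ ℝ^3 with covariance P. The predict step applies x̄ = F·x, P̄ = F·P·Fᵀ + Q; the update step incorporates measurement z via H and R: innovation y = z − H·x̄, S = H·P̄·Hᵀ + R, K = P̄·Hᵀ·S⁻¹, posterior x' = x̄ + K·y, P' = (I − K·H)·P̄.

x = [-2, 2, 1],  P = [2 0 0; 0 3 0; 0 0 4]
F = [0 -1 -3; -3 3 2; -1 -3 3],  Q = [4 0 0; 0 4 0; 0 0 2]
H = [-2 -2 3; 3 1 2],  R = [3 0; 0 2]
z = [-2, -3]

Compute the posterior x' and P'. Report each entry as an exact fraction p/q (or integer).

x̄ = F·x = [-5, 14, -1]
P̄ = F·P·Fᵀ + Q = [43 -33 -27; -33 65 3; -27 3 67]
y = z − H·x̄ = [19, 0]
S = H·P̄·Hᵀ + R = [1062 140; 140 212]
K = P̄·Hᵀ·S⁻¹ = [-6823/51386 7343/25693; -1935/51386 -5509/51386; 11237/51386 6153/51386]
x' = x̄ + K·y = [-386567/51386, 682639/51386, 162117/51386]
P' = (I − K·H)·P̄ = [903663/51386 -1659795/51386 -510911/51386; -1659795/51386 3079413/51386 944477/51386; -510911/51386 944477/51386 300281/51386]

x' = [-386567/51386, 682639/51386, 162117/51386]
P' = [903663/51386 -1659795/51386 -510911/51386; -1659795/51386 3079413/51386 944477/51386; -510911/51386 944477/51386 300281/51386]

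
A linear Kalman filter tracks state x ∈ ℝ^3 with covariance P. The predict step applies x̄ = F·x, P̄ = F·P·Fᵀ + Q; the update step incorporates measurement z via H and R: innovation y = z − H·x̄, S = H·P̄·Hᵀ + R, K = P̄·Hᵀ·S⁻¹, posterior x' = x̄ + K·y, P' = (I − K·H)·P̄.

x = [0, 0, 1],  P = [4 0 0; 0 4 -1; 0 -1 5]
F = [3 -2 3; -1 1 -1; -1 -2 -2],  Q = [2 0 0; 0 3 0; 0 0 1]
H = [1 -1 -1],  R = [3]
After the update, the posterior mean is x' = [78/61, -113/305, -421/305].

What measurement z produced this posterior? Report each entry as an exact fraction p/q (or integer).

z = [3]

x̄ = F·x = [3, -1, -2]
P̄ = F·P·Fᵀ + Q = [111 -40 -24; -40 18 6; -24 6 33]
S = H·P̄·Hᵀ + R = [305]
K = P̄·Hᵀ·S⁻¹ = [35/61; -64/305; -63/305]
x' − x̄ = [-105/61, 192/305, 189/305] = K·y
y = (KᵀK)⁻¹·Kᵀ·(x' − x̄) = [-3]
z = y + H·x̄ = [-3] + [6] = [3]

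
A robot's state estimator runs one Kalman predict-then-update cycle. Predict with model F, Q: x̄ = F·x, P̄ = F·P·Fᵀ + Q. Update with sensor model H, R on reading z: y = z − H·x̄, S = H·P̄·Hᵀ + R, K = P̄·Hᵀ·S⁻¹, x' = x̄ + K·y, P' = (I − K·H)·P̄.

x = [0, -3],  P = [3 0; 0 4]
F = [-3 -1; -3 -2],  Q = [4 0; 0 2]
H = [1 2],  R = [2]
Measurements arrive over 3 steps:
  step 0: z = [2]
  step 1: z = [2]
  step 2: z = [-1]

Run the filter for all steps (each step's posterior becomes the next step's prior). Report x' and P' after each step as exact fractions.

step 0: x̄ = F·x = [3, 6]
step 0: P̄ = F·P·Fᵀ + Q = [35 35; 35 45]
step 0: y = z − H·x̄ = [-13]
step 0: S = H·P̄·Hᵀ + R = [357]
step 0: K = P̄·Hᵀ·S⁻¹ = [5/17; 125/357]
step 0: x' = x̄ + K·y = [-14/17, 517/357]
step 0: P' = (I − K·H)·P̄ = [70/17 -30/17; -30/17 440/357]
step 1: x̄ = F·x = [365/357, -152/357]
step 1: P̄ = F·P·Fᵀ + Q = [11318/357 8440/357; 8440/357 8144/357]
step 1: y = z − H·x̄ = [653/357]
step 1: S = H·P̄·Hᵀ + R = [78368/357]
step 1: K = P̄·Hᵀ·S⁻¹ = [14099/39184; 3091/9796]
step 1: x' = x̄ + K·y = [65851/39184, 1483/9796]
step 1: P' = (I − K·H)·P̄ = [64315/19592 -6277/4898; -6277/4898 2342/2449]
step 2: x̄ = F·x = [-203485/39184, -209417/39184]
step 2: P̄ = F·P·Fᵀ + Q = [525291/19592 390335/19592; 390335/19592 391667/19592]
step 2: y = z − H·x̄ = [583135/39184]
step 2: S = H·P̄·Hᵀ + R = [3692483/19592]
step 2: K = P̄·Hᵀ·S⁻¹ = [1305961/3692483; 1173669/3692483]
step 2: x' = x̄ + K·y = [259970/3692483, -2267794/3692483]
step 2: P' = (I − K·H)·P̄ = [11948446/3692483 -4668262/3692483; -4668262/3692483 3507800/3692483]

step 0: x' = [-14/17, 517/357], P' = [70/17 -30/17; -30/17 440/357]
step 1: x' = [65851/39184, 1483/9796], P' = [64315/19592 -6277/4898; -6277/4898 2342/2449]
step 2: x' = [259970/3692483, -2267794/3692483], P' = [11948446/3692483 -4668262/3692483; -4668262/3692483 3507800/3692483]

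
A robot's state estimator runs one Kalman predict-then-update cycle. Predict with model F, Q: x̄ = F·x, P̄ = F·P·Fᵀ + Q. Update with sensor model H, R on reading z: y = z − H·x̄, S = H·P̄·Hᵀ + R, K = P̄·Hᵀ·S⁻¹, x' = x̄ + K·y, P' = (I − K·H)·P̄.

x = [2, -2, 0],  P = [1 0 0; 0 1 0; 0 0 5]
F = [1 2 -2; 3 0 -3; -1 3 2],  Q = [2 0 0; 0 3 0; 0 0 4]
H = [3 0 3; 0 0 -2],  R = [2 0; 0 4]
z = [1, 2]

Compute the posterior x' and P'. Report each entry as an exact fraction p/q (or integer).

x' = [4262/3293, 16458/3293, -3393/3293]
P' = [7677/6586 10527/6586 -6267/6586; 10527/6586 69393/6586 -9273/6586; -6267/6586 -9273/6586 6305/6586]

x̄ = F·x = [-2, 6, -8]
P̄ = F·P·Fᵀ + Q = [27 33 -15; 33 57 -33; -15 -33 34]
y = z − H·x̄ = [31, -14]
S = H·P̄·Hᵀ + R = [281 -114; -114 140]
K = P̄·Hᵀ·S⁻¹ = [2115/6586 6267/13172; 1881/6586 9273/13172; 57/6586 -6305/13172]
x' = x̄ + K·y = [4262/3293, 16458/3293, -3393/3293]
P' = (I − K·H)·P̄ = [7677/6586 10527/6586 -6267/6586; 10527/6586 69393/6586 -9273/6586; -6267/6586 -9273/6586 6305/6586]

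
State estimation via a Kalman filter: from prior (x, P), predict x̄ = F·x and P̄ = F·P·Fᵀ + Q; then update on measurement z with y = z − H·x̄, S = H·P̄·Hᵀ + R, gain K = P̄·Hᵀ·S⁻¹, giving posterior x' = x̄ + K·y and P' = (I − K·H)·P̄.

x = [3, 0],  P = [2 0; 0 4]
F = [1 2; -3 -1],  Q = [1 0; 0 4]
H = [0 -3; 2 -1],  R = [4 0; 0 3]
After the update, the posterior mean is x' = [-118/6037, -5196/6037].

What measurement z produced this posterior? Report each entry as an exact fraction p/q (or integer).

z = [2, 1]

x̄ = F·x = [3, -9]
P̄ = F·P·Fᵀ + Q = [19 -14; -14 26]
S = H·P̄·Hᵀ + R = [238 162; 162 161]
K = P̄·Hᵀ·S⁻¹ = [-831/6037 2786/6037; -1905/6037 -108/6037]
x' − x̄ = [-18229/6037, 49137/6037] = K·y
y = (KᵀK)⁻¹·Kᵀ·(x' − x̄) = [-25, -14]
z = y + H·x̄ = [-25, -14] + [27, 15] = [2, 1]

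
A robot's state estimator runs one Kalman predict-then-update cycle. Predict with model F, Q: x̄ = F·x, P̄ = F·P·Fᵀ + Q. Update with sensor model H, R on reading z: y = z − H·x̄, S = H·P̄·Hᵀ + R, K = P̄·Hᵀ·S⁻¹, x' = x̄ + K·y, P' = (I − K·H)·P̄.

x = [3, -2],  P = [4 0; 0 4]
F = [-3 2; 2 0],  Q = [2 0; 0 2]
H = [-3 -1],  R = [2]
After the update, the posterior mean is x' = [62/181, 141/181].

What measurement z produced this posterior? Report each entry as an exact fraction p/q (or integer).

z = [-2]

x̄ = F·x = [-13, 6]
P̄ = F·P·Fᵀ + Q = [54 -24; -24 18]
S = H·P̄·Hᵀ + R = [362]
K = P̄·Hᵀ·S⁻¹ = [-69/181; 27/181]
x' − x̄ = [2415/181, -945/181] = K·y
y = (KᵀK)⁻¹·Kᵀ·(x' − x̄) = [-35]
z = y + H·x̄ = [-35] + [33] = [-2]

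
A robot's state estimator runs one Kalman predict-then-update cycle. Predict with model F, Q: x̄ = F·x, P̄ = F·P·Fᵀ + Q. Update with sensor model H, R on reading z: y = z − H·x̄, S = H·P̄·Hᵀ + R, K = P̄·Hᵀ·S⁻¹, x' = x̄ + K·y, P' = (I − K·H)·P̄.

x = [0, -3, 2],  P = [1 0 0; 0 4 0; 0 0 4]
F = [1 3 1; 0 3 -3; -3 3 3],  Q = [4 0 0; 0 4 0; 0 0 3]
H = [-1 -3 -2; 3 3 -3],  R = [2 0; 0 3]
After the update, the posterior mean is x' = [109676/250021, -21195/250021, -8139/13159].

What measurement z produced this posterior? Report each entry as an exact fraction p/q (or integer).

x̄ = F·x = [-7, -15, -3]
P̄ = F·P·Fᵀ + Q = [45 24 45; 24 76 0; 45 0 84]
S = H·P̄·Hᵀ + R = [1391 -738; -738 1470]
K = P̄·Hᵀ·S⁻¹ = [-41859/250021 -8769/250021; -24840/250021 38554/250021; -3504/13159 -5613/26318]
x' − x̄ = [1859823/250021, 3729120/250021, 31338/13159] = K·y
y = (KᵀK)⁻¹·Kᵀ·(x' − x̄) = [-57, 60]
z = y + H·x̄ = [-57, 60] + [58, -57] = [1, 3]

z = [1, 3]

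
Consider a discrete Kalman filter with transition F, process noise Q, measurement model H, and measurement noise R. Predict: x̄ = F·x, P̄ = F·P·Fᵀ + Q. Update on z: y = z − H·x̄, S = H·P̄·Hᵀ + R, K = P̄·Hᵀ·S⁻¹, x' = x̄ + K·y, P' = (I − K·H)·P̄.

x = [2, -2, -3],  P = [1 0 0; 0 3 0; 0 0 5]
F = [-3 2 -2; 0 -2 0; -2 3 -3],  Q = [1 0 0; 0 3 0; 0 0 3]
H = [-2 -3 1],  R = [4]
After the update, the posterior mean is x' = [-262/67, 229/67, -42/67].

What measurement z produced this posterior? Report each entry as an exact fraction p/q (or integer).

x̄ = F·x = [-4, 4, -1]
P̄ = F·P·Fᵀ + Q = [42 -12 54; -12 15 -18; 54 -18 79]
S = H·P̄·Hᵀ + R = [134]
K = P̄·Hᵀ·S⁻¹ = [3/67; -39/134; 25/134]
x' − x̄ = [6/67, -39/67, 25/67] = K·y
y = (KᵀK)⁻¹·Kᵀ·(x' − x̄) = [2]
z = y + H·x̄ = [2] + [-5] = [-3]

z = [-3]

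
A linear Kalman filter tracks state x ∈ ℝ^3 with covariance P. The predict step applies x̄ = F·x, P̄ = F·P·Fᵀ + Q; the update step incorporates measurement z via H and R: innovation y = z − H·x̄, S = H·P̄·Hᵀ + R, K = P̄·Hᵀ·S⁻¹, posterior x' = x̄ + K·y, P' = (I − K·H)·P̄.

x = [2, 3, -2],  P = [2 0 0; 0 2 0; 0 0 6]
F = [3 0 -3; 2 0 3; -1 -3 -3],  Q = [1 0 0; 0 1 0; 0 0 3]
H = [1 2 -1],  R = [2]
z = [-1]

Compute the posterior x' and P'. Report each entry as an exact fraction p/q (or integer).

x' = [2645/186, -683/93, 85/186]
P' = [23675/372 -3623/186 9301/372; -3623/186 818/93 -493/186; 9301/372 -493/186 7619/372]

x̄ = F·x = [12, -2, -5]
P̄ = F·P·Fᵀ + Q = [73 -42 48; -42 63 -58; 48 -58 77]
y = z − H·x̄ = [-14]
S = H·P̄·Hᵀ + R = [372]
K = P̄·Hᵀ·S⁻¹ = [-59/372; 71/186; -145/372]
x' = x̄ + K·y = [2645/186, -683/93, 85/186]
P' = (I − K·H)·P̄ = [23675/372 -3623/186 9301/372; -3623/186 818/93 -493/186; 9301/372 -493/186 7619/372]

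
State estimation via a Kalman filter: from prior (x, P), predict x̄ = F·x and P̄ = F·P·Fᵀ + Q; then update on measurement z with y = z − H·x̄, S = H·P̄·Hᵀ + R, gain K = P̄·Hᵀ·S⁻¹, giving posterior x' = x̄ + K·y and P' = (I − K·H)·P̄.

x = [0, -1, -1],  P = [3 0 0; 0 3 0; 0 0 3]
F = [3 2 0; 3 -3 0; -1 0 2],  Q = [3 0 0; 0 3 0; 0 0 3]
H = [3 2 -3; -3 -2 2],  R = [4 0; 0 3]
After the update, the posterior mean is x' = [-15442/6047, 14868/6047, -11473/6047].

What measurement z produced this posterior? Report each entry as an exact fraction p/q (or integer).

x̄ = F·x = [-2, 3, -2]
P̄ = F·P·Fᵀ + Q = [42 9 -9; 9 57 -9; -9 -9 18]
S = H·P̄·Hᵀ + R = [1150 -1047; -1047 969]
K = P̄·Hᵀ·S⁻¹ = [-1305/6047 -2421/6047; -1227/6047 -2318/6047; -3708/6047 -3501/6047]
x' − x̄ = [-3348/6047, -3273/6047, 621/6047] = K·y
y = (KᵀK)⁻¹·Kᵀ·(x' − x̄) = [-3, 3]
z = y + H·x̄ = [-3, 3] + [6, -4] = [3, -1]

z = [3, -1]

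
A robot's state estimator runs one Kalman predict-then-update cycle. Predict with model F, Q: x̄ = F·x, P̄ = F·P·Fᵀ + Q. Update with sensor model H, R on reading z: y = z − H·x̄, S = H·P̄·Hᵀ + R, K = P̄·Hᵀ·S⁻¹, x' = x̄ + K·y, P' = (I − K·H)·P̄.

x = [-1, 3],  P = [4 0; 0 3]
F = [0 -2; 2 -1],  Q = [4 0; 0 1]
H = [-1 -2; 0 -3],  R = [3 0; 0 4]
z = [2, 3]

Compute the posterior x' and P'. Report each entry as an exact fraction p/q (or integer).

x̄ = F·x = [-6, -5]
P̄ = F·P·Fᵀ + Q = [16 6; 6 20]
y = z − H·x̄ = [-14, -12]
S = H·P̄·Hᵀ + R = [123 138; 138 184]
K = P̄·Hᵀ·S⁻¹ = [-29/39 275/598; -2/39 -86/299]
x' = x̄ + K·y = [-994/897, -745/897]
P' = (I − K·H)·P̄ = [3101/897 -550/897; -550/897 344/897]

x' = [-994/897, -745/897]
P' = [3101/897 -550/897; -550/897 344/897]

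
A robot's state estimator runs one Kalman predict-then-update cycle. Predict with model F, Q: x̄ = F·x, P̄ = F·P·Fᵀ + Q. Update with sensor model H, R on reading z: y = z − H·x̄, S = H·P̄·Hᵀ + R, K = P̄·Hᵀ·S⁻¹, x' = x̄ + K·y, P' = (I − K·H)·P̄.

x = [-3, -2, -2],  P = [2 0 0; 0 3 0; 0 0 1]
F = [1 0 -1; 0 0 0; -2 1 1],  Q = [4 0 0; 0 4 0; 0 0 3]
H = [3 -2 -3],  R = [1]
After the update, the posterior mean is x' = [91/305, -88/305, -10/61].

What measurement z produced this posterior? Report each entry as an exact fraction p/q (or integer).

x̄ = F·x = [-1, 0, 2]
P̄ = F·P·Fᵀ + Q = [7 0 -5; 0 4 0; -5 0 15]
S = H·P̄·Hᵀ + R = [305]
K = P̄·Hᵀ·S⁻¹ = [36/305; -8/305; -12/61]
x' − x̄ = [396/305, -88/305, -132/61] = K·y
y = (KᵀK)⁻¹·Kᵀ·(x' − x̄) = [11]
z = y + H·x̄ = [11] + [-9] = [2]

z = [2]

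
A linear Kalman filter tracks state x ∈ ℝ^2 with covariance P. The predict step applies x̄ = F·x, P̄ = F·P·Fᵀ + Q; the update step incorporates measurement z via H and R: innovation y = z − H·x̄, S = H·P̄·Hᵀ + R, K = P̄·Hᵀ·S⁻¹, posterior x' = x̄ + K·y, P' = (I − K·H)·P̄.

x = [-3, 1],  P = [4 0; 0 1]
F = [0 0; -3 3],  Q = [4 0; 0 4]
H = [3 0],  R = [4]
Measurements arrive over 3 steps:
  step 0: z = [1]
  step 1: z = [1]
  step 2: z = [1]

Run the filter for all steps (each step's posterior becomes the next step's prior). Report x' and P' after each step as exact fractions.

step 0: x' = [3/10, 12], P' = [2/5 0; 0 49]
step 1: x' = [3/10, 351/10], P' = [2/5 0; 0 2243/5]
step 2: x' = [3/10, 522/5], P' = [2/5 0; 0 4045]

step 0: x̄ = F·x = [0, 12]
step 0: P̄ = F·P·Fᵀ + Q = [4 0; 0 49]
step 0: y = z − H·x̄ = [1]
step 0: S = H·P̄·Hᵀ + R = [40]
step 0: K = P̄·Hᵀ·S⁻¹ = [3/10; 0]
step 0: x' = x̄ + K·y = [3/10, 12]
step 0: P' = (I − K·H)·P̄ = [2/5 0; 0 49]
step 1: x̄ = F·x = [0, 351/10]
step 1: P̄ = F·P·Fᵀ + Q = [4 0; 0 2243/5]
step 1: y = z − H·x̄ = [1]
step 1: S = H·P̄·Hᵀ + R = [40]
step 1: K = P̄·Hᵀ·S⁻¹ = [3/10; 0]
step 1: x' = x̄ + K·y = [3/10, 351/10]
step 1: P' = (I − K·H)·P̄ = [2/5 0; 0 2243/5]
step 2: x̄ = F·x = [0, 522/5]
step 2: P̄ = F·P·Fᵀ + Q = [4 0; 0 4045]
step 2: y = z − H·x̄ = [1]
step 2: S = H·P̄·Hᵀ + R = [40]
step 2: K = P̄·Hᵀ·S⁻¹ = [3/10; 0]
step 2: x' = x̄ + K·y = [3/10, 522/5]
step 2: P' = (I − K·H)·P̄ = [2/5 0; 0 4045]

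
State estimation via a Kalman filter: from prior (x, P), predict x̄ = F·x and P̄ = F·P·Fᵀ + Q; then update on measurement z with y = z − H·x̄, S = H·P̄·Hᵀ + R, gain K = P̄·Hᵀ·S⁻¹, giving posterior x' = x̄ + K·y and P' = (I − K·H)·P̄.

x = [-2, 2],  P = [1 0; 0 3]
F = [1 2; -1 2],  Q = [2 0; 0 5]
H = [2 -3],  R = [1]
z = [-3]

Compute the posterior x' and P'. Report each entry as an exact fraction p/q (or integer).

x̄ = F·x = [2, 6]
P̄ = F·P·Fᵀ + Q = [15 11; 11 18]
y = z − H·x̄ = [11]
S = H·P̄·Hᵀ + R = [91]
K = P̄·Hᵀ·S⁻¹ = [-3/91; -32/91]
x' = x̄ + K·y = [149/91, 194/91]
P' = (I − K·H)·P̄ = [1356/91 905/91; 905/91 614/91]

x' = [149/91, 194/91]
P' = [1356/91 905/91; 905/91 614/91]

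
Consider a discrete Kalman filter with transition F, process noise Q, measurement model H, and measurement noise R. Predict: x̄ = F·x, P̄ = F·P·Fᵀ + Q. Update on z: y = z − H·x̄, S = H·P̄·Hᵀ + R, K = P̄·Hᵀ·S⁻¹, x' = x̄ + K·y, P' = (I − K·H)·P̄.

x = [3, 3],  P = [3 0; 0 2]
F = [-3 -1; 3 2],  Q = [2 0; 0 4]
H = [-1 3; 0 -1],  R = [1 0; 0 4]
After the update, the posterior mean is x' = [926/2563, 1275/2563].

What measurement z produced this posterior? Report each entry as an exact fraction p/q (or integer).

x̄ = F·x = [-12, 15]
P̄ = F·P·Fᵀ + Q = [31 -31; -31 39]
S = H·P̄·Hᵀ + R = [569 -148; -148 43]
K = P̄·Hᵀ·S⁻¹ = [-744/2563 -713/2563; 592/2563 -287/2563]
x' − x̄ = [31682/2563, -37170/2563] = K·y
y = (KᵀK)⁻¹·Kᵀ·(x' − x̄) = [-56, 14]
z = y + H·x̄ = [-56, 14] + [57, -15] = [1, -1]

z = [1, -1]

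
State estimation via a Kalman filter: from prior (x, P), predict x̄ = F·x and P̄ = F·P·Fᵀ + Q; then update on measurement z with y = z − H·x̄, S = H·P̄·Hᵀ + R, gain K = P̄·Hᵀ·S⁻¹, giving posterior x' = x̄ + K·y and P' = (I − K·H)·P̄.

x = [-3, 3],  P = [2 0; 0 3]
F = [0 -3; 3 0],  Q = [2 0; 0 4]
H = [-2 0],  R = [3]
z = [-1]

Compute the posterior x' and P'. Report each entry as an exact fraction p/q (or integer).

x' = [31/119, -9]
P' = [87/119 0; 0 22]

x̄ = F·x = [-9, -9]
P̄ = F·P·Fᵀ + Q = [29 0; 0 22]
y = z − H·x̄ = [-19]
S = H·P̄·Hᵀ + R = [119]
K = P̄·Hᵀ·S⁻¹ = [-58/119; 0]
x' = x̄ + K·y = [31/119, -9]
P' = (I − K·H)·P̄ = [87/119 0; 0 22]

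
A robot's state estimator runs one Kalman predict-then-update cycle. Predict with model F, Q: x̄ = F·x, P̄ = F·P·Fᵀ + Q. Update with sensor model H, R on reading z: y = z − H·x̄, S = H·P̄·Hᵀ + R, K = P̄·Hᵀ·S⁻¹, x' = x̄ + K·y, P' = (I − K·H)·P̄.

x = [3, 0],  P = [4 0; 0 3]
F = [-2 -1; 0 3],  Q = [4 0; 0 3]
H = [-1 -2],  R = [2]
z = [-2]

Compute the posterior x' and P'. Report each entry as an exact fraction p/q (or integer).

x' = [-614/109, 408/109]
P' = [2482/109 -1236/109; -1236/109 669/109]

x̄ = F·x = [-6, 0]
P̄ = F·P·Fᵀ + Q = [23 -9; -9 30]
y = z − H·x̄ = [-8]
S = H·P̄·Hᵀ + R = [109]
K = P̄·Hᵀ·S⁻¹ = [-5/109; -51/109]
x' = x̄ + K·y = [-614/109, 408/109]
P' = (I − K·H)·P̄ = [2482/109 -1236/109; -1236/109 669/109]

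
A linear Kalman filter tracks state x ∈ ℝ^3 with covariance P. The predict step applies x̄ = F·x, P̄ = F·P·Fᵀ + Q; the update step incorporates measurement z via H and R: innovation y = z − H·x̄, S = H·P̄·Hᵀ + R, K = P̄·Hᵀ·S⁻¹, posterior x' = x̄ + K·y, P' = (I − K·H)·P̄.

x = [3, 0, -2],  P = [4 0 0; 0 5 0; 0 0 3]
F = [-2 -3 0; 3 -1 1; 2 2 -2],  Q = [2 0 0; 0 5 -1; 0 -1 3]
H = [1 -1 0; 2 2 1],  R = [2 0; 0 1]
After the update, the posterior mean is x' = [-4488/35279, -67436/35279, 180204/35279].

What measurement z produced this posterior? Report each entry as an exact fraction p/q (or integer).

x̄ = F·x = [-6, 7, 10]
P̄ = F·P·Fᵀ + Q = [63 -9 -46; -9 49 7; -46 7 51]
S = H·P̄·Hᵀ + R = [132 -25; -25 272]
K = P̄·Hᵀ·S⁻¹ = [21134/35279 9984/35279; -13601/35279 10034/35279; -15091/35279 -4889/35279]
x' − x̄ = [207186/35279, -314389/35279, -172586/35279] = K·y
y = (KᵀK)⁻¹·Kᵀ·(x' − x̄) = [15, -11]
z = y + H·x̄ = [15, -11] + [-13, 12] = [2, 1]

z = [2, 1]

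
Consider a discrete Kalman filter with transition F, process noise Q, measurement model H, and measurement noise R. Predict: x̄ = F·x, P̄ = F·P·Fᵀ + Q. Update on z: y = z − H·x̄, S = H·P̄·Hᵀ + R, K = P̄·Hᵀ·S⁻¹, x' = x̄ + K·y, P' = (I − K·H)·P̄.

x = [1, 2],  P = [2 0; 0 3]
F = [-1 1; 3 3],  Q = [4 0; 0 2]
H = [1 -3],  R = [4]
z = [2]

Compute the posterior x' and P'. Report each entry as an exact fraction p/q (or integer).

x' = [1, -51/209]
P' = [9 3; 3 301/209]

x̄ = F·x = [1, 9]
P̄ = F·P·Fᵀ + Q = [9 3; 3 47]
y = z − H·x̄ = [28]
S = H·P̄·Hᵀ + R = [418]
K = P̄·Hᵀ·S⁻¹ = [0; -69/209]
x' = x̄ + K·y = [1, -51/209]
P' = (I − K·H)·P̄ = [9 3; 3 301/209]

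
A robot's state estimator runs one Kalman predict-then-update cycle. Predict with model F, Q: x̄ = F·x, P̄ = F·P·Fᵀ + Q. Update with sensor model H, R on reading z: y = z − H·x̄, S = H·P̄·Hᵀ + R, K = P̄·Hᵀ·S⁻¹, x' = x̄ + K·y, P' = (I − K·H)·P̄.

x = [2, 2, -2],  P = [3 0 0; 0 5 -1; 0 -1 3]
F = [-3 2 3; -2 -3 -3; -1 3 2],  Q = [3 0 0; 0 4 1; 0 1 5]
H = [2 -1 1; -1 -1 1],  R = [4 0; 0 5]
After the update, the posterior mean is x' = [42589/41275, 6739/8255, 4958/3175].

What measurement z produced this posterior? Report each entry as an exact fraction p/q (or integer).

x̄ = F·x = [-8, -4, 0]
P̄ = F·P·Fᵀ + Q = [65 -24 44; -24 70 -41; 44 -41 53]
S = H·P̄·Hᵀ + R = [741 143; 143 139]
K = P̄·Hᵀ·S⁻¹ = [27093/82550 -2007/6350; -966/8255 -321/635; 698/3175 424/3175]
x' − x̄ = [372789/41275, 39759/8255, 4958/3175] = K·y
y = (KᵀK)⁻¹·Kᵀ·(x' − x̄) = [15, -13]
z = y + H·x̄ = [15, -13] + [-12, 12] = [3, -1]

z = [3, -1]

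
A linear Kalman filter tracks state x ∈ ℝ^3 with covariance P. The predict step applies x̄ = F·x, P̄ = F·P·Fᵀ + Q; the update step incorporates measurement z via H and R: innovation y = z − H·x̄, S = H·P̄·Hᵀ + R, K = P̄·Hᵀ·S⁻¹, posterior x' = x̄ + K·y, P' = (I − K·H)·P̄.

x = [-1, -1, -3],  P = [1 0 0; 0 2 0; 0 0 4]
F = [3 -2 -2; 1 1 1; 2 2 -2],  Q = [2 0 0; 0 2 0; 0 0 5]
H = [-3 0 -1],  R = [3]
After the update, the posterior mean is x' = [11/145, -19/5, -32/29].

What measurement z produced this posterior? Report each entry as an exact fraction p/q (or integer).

z = [1]

x̄ = F·x = [5, -5, 2]
P̄ = F·P·Fᵀ + Q = [35 -9 14; -9 9 -2; 14 -2 33]
S = H·P̄·Hᵀ + R = [435]
K = P̄·Hᵀ·S⁻¹ = [-119/435; 1/15; -5/29]
x' − x̄ = [-714/145, 6/5, -90/29] = K·y
y = (KᵀK)⁻¹·Kᵀ·(x' − x̄) = [18]
z = y + H·x̄ = [18] + [-17] = [1]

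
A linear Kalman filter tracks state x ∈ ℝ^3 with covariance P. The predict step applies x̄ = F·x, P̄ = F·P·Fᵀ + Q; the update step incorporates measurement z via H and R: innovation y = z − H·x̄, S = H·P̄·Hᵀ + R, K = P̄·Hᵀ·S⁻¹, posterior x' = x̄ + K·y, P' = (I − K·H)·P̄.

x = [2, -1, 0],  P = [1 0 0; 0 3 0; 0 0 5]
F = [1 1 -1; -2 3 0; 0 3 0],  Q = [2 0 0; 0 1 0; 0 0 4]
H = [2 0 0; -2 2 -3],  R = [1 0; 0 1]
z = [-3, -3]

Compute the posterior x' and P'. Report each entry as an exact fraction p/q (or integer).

x̄ = F·x = [1, -7, -3]
P̄ = F·P·Fᵀ + Q = [11 7 9; 7 32 27; 9 27 31]
y = z − H·x̄ = [-5, 4]
S = H·P̄·Hᵀ + R = [45 -70; -70 180]
K = P̄·Hᵀ·S⁻¹ = [151/320 -7/640; 7/64 -83/640; -15/64 -261/640]
x' = x̄ + K·y = [-449/320, -2581/320, -1107/320]
P' = (I − K·H)·P̄ = [151/640 7/128 -15/128; 7/128 16927/640 11289/640; -15/128 11289/640 7663/640]

x' = [-449/320, -2581/320, -1107/320]
P' = [151/640 7/128 -15/128; 7/128 16927/640 11289/640; -15/128 11289/640 7663/640]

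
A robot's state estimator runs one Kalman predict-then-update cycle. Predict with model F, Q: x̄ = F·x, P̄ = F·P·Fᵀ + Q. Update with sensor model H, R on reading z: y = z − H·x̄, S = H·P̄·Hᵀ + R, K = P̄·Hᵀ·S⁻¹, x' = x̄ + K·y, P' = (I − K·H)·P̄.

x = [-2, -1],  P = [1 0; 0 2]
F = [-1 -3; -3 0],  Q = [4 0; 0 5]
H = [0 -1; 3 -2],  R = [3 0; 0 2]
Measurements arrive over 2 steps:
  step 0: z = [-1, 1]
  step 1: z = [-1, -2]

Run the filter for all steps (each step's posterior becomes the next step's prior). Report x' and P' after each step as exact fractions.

step 0: x̄ = F·x = [5, 6]
step 0: P̄ = F·P·Fᵀ + Q = [23 3; 3 14]
step 0: y = z − H·x̄ = [5, -2]
step 0: S = H·P̄·Hᵀ + R = [17 19; 19 229]
step 0: K = P̄·Hᵀ·S⁻¹ = [-471/883 282/883; -2845/3532 -57/3532]
step 0: x' = x̄ + K·y = [1496/883, 7081/3532]
step 0: P' = (I − K·H)·P̄ = [1130/883 1413/883; 1413/883 8535/3532]
step 1: x̄ = F·x = [-27227/3532, -4488/883]
step 1: P̄ = F·P·Fᵀ + Q = [129375/3532 16107/883; 16107/883 14585/883]
step 1: y = z − H·x̄ = [-5371/883, 38713/3532]
step 1: S = H·P̄·Hᵀ + R = [17234/883 -19151/883; -19151/883 631663/3532]
step 1: K = P̄·Hᵀ·S⁻¹ = [-2949567/5333543 1831473/5333543; -8772097/10667086 114906/5333543]
step 1: x' = x̄ + K·y = [-3099112/5333543, 829688/5333543]
step 1: P' = (I − K·H)·P̄ = [7120116/5333543 8848701/5333543; 8848701/5333543 26316291/10667086]

step 0: x' = [1496/883, 7081/3532], P' = [1130/883 1413/883; 1413/883 8535/3532]
step 1: x' = [-3099112/5333543, 829688/5333543], P' = [7120116/5333543 8848701/5333543; 8848701/5333543 26316291/10667086]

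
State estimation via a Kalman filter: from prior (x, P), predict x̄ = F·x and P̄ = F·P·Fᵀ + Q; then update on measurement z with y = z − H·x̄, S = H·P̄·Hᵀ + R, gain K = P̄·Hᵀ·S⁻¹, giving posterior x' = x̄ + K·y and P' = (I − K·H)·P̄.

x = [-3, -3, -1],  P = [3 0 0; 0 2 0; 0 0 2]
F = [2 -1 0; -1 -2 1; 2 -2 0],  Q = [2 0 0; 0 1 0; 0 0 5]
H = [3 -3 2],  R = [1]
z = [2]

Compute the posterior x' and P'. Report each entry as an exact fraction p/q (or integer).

x̄ = F·x = [-3, 8, 0]
P̄ = F·P·Fᵀ + Q = [16 -2 16; -2 14 2; 16 2 25]
y = z − H·x̄ = [35]
S = H·P̄·Hᵀ + R = [575]
K = P̄·Hᵀ·S⁻¹ = [86/575; -44/575; 4/25]
x' = x̄ + K·y = [257/115, 612/115, 28/5]
P' = (I − K·H)·P̄ = [1804/575 2634/575 56/25; 2634/575 6114/575 226/25; 56/25 226/25 257/25]

x' = [257/115, 612/115, 28/5]
P' = [1804/575 2634/575 56/25; 2634/575 6114/575 226/25; 56/25 226/25 257/25]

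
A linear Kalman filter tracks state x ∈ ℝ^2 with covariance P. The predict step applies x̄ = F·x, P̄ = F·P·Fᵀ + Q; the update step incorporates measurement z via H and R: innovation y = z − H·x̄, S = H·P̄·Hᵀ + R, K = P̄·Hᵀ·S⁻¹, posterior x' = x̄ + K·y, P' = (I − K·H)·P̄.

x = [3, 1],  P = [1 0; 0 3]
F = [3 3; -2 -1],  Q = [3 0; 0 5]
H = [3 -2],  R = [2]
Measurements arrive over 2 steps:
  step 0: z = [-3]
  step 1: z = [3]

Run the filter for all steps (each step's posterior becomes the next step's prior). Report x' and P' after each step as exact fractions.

step 0: x' = [-117/83, -410/581], P' = [150/83 204/83; 204/83 2211/581]
step 1: x' = [430017/440929, -214/11917], P' = [706242/440929 25632/11917; 25632/11917 79799/23834]

step 0: x̄ = F·x = [12, -7]
step 0: P̄ = F·P·Fᵀ + Q = [39 -15; -15 12]
step 0: y = z − H·x̄ = [-53]
step 0: S = H·P̄·Hᵀ + R = [581]
step 0: K = P̄·Hᵀ·S⁻¹ = [21/83; -69/581]
step 0: x' = x̄ + K·y = [-117/83, -410/581]
step 0: P' = (I − K·H)·P̄ = [150/83 204/83; 204/83 2211/581]
step 1: x̄ = F·x = [-3687/581, 2048/581]
step 1: P̄ = F·P·Fᵀ + Q = [56796/581 -25785/581; -25785/581 15028/581]
step 1: y = z − H·x̄ = [16900/581]
step 1: S = H·P̄·Hᵀ + R = [881858/581]
step 1: K = P̄·Hᵀ·S⁻¹ = [110979/440929; -2903/23834]
step 1: x' = x̄ + K·y = [430017/440929, -214/11917]
step 1: P' = (I − K·H)·P̄ = [706242/440929 25632/11917; 25632/11917 79799/23834]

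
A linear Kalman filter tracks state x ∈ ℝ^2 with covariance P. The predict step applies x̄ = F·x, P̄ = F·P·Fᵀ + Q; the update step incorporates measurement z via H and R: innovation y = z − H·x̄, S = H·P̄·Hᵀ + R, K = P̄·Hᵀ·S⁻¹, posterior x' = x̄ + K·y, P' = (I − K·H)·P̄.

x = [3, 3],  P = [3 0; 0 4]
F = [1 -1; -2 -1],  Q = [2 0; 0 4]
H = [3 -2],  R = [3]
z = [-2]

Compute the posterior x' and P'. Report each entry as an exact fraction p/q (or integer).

x̄ = F·x = [0, -9]
P̄ = F·P·Fᵀ + Q = [9 -2; -2 20]
y = z − H·x̄ = [-20]
S = H·P̄·Hᵀ + R = [188]
K = P̄·Hᵀ·S⁻¹ = [31/188; -23/94]
x' = x̄ + K·y = [-155/47, -193/47]
P' = (I − K·H)·P̄ = [731/188 525/94; 525/94 411/47]

x' = [-155/47, -193/47]
P' = [731/188 525/94; 525/94 411/47]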